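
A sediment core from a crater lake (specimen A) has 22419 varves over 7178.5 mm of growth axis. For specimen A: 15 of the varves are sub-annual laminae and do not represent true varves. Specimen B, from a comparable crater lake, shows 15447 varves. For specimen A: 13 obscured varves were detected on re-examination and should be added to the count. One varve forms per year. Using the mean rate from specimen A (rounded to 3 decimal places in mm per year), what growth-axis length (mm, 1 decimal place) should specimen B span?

Specimen A: after corrections the count is 22419 − 15 + 13 = 22417 varves.
A: 7178.5 mm over 22417 years gives 7178.5 / 22417 ≈ 0.320 mm/year.
Length of B = 0.320 × 15447 = 4943.0 mm.

4943.0 mm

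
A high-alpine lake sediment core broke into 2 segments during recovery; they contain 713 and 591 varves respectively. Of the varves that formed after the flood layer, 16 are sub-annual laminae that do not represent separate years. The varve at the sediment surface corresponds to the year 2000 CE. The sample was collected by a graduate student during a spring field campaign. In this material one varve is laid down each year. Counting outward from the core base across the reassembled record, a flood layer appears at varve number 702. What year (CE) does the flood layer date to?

1414 CE

Total varves = 713 + 591 = 1304.
1304 − 702 = 602 varves lie beyond the flood layer toward the sediment surface.
602 − 16 false = 586 true varves after the flood layer.
Counting back 586 years from 2000 CE places the flood layer in 2000 − 586 = 1414 CE.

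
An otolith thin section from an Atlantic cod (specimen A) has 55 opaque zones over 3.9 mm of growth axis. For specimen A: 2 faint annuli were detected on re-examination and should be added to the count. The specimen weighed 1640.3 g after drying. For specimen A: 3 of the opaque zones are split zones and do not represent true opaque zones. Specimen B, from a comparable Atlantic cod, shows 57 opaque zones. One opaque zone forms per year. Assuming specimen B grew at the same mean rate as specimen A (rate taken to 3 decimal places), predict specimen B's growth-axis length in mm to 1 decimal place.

4.1 mm

Specimen A: correcting the raw count gives 55 − 3 + 2 = 54 true opaque zones.
A: Mean rate = 3.9 mm / 54 years ≈ 0.072 mm/year.
B's length ≈ 0.072 × 57 = 4.1 mm.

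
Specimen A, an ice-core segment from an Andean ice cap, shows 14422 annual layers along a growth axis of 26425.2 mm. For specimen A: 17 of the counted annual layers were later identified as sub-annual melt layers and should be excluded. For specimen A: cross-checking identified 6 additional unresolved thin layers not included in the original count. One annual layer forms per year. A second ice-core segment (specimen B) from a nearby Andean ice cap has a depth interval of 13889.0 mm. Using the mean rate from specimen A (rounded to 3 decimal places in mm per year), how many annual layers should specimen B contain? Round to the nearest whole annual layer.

Specimen A: true annual layer count = 14422 − 17 + 6 = 14411.
A: 26425.2 mm over 14411 years gives 26425.2 / 14411 ≈ 1.834 mm/year.
Specimen B: 13889.0 mm / 1.834 mm per year = 7573.06 years ≈ 7573 annual layers.

7573 annual layers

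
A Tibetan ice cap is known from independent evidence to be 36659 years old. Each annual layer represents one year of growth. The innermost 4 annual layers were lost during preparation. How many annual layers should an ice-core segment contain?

36655 annual layers

One annual layer per year gives 36659 annual layers over 36659 years.
Subtracting the 4 annual layers not captured gives 36659 − 4 = 36655 annual layers in the record.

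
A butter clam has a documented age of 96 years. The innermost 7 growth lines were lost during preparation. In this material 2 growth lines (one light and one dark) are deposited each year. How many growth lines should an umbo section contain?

185 growth lines

With 2 growth lines per year, 96 years would produce 96 × 2 = 192 growth lines.
Less the 7 uncaptured growth lines: 192 − 7 = 185.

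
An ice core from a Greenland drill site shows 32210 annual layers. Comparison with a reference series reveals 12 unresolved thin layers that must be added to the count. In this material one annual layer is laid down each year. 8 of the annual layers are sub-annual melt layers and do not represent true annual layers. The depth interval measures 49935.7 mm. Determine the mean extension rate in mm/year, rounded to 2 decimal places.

Adjusted count: 32210 − 8 + 12 = 32214 annual layers.
49935.7 mm over 32214 years gives 49935.7 / 32214 ≈ 1.55 mm/year.

1.55 mm/year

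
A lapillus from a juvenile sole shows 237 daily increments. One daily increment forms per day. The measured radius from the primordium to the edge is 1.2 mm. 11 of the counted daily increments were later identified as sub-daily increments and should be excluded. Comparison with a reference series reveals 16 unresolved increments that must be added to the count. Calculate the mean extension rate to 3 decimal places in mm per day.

0.005 mm per day

True daily increment count = 237 − 11 + 16 = 242.
Mean rate = 1.2 mm / 242 days ≈ 0.005 mm per day.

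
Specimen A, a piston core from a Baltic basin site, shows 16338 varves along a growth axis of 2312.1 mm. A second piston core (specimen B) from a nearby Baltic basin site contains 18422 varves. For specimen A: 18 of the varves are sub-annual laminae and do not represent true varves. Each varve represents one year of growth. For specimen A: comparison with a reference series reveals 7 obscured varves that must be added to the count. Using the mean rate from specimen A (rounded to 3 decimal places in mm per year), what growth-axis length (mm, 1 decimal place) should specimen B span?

Specimen A: true varve count = 16338 − 18 + 7 = 16327.
A: Mean rate = 2312.1 mm / 16327 years ≈ 0.142 mm/year.
For B, 0.142 mm/year × 18422 years = 2615.9 mm.

2615.9 mm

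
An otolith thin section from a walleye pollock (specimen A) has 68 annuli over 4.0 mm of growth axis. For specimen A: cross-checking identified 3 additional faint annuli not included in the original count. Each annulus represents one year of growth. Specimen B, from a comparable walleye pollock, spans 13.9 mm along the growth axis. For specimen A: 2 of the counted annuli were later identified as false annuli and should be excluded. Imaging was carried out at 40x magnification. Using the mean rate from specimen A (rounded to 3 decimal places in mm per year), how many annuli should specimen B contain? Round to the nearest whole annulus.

Specimen A: correcting the raw count gives 68 − 2 + 3 = 69 true annuli.
A: Extension rate ≈ 4.0 / 69 = 0.058 mm/year.
For B, 13.9 / 0.058 = 239.66 years ≈ 240 annuli.

240 annuli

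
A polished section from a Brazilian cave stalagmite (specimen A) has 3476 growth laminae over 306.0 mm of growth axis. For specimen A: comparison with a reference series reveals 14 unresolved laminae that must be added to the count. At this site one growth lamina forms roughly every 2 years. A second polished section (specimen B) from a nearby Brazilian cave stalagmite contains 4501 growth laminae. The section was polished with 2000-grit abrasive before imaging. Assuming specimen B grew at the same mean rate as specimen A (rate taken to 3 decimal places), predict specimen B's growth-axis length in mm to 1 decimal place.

396.1 mm

Specimen A: adjusted count: 3476 + 14 = 3490 growth laminae.
Specimen A: multiplying by 2 years per growth lamina: 3490 × 2 = 6980 years.
A: 306.0 mm over 6980 years gives 306.0 / 6980 ≈ 0.044 mm/year.
Specimen B: at 2 years per growth lamina, 4501 × 2 = 9002 years. B's length ≈ 0.044 × 9002 = 396.1 mm.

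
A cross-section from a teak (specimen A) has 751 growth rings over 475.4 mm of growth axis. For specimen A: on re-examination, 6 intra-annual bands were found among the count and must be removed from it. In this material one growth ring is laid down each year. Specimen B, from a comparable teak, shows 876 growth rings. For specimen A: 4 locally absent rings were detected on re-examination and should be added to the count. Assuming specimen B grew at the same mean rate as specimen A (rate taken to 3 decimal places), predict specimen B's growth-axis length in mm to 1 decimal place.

556.3 mm

Specimen A: adjusted count: 751 − 6 + 4 = 749 growth rings.
A: 475.4 mm over 749 years gives 475.4 / 749 ≈ 0.635 mm/year.
For B, 0.635 mm/year × 876 years = 556.3 mm.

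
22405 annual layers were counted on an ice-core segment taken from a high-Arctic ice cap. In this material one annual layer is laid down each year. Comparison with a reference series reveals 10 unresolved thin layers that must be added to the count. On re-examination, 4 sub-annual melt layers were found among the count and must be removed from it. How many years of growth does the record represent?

Correcting the raw count gives 22405 − 4 + 10 = 22411 true annual layers.
With a one-to-one annual layer periodicity this is 22411 years.

22411 years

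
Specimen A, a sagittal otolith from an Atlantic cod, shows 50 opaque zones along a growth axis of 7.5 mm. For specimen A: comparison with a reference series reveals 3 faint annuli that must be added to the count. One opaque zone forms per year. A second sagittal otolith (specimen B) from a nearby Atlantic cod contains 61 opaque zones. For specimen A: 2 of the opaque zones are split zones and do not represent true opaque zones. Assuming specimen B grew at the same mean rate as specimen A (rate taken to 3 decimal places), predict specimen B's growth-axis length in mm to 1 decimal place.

Specimen A: true opaque zone count = 50 − 2 + 3 = 51.
A: Extension rate ≈ 7.5 / 51 = 0.147 mm/yr.
For B, 0.147 mm/year × 61 years = 9.0 mm.

9.0 mm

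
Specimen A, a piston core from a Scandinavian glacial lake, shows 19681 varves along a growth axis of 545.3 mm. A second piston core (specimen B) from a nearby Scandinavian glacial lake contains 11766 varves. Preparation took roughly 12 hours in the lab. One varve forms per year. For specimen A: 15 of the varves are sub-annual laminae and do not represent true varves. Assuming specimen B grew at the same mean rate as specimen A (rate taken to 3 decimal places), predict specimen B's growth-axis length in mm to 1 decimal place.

329.4 mm

Specimen A: after corrections the count is 19681 − 15 = 19666 varves.
A: Mean rate = 545.3 mm / 19666 years ≈ 0.028 mm/yr.
For B, 0.028 mm/year × 11766 years = 329.4 mm.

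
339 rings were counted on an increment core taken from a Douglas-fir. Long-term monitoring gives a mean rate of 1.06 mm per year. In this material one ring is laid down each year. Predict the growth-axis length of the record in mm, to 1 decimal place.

359.3 mm

339 years of growth are recorded.
Predicted length = 1.06 mm/year × 339 years = 359.3 mm.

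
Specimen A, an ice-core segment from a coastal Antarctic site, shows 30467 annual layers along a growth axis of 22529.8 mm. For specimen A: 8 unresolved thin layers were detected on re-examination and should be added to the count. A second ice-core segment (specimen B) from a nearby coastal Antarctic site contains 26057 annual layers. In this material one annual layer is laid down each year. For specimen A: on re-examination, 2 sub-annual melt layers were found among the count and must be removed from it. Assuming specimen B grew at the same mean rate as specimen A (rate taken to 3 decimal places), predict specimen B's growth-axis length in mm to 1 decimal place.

19256.1 mm

Specimen A: after corrections the count is 30467 − 2 + 8 = 30473 annual layers.
A: Extension rate ≈ 22529.8 / 30473 = 0.739 mm per year.
B's length ≈ 0.739 × 26057 = 19256.1 mm.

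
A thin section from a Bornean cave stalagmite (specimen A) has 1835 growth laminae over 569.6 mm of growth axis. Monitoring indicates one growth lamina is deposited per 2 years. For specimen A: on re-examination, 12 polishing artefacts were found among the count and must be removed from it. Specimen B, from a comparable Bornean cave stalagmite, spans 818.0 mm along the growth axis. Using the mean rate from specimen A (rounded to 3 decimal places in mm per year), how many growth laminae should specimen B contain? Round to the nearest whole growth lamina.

Specimen A: true growth lamina count = 1835 − 12 = 1823.
Specimen A: at 2 years per growth lamina, 1823 × 2 = 3646 years.
A: Mean rate = 569.6 mm / 3646 years ≈ 0.156 mm per year.
B spans 818.0 / 0.156 = 5243.59 years; at 2 years per growth lamina that is 5243.59 / 2 ≈ 2622 growth laminae.

2622 growth laminae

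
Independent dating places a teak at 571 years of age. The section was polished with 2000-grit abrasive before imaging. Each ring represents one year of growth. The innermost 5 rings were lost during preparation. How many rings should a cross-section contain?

566 rings

At one ring per year, 571 years correspond to 571 rings.
Less the 5 uncaptured rings: 571 − 5 = 566.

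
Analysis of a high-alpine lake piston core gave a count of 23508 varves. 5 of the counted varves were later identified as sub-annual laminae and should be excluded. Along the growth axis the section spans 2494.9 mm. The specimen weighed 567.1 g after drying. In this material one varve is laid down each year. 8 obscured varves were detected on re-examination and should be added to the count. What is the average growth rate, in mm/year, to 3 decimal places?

0.106 mm/year

True varve count = 23508 − 5 + 8 = 23511.
Mean rate = 2494.9 mm / 23511 years ≈ 0.106 mm/year.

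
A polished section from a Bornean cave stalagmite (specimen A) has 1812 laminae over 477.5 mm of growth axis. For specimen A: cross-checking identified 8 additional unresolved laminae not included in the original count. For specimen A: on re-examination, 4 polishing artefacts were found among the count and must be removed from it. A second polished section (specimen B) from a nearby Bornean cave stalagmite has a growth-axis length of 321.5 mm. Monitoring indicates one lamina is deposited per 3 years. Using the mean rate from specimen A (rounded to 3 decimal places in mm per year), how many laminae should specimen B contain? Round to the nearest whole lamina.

1218 laminae

Specimen A: after corrections the count is 1812 − 4 + 8 = 1816 laminae.
Specimen A: 1816 laminae at 3 years each span 1816 × 3 = 5448 years.
A: Extension rate ≈ 477.5 / 5448 = 0.088 mm/yr.
Specimen B: 321.5 mm / 0.088 mm per year = 3653.41 years; at 3 years per lamina that is 3653.41 / 3 ≈ 1218 laminae.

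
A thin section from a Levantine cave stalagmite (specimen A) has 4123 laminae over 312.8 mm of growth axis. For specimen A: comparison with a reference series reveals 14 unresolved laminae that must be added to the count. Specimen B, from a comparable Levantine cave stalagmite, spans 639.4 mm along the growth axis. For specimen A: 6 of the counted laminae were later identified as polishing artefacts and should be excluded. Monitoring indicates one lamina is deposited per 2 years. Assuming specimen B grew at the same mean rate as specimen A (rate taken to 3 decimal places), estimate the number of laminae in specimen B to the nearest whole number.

Specimen A: after corrections the count is 4123 − 6 + 14 = 4131 laminae.
Specimen A: multiplying by 2 years per lamina: 4131 × 2 = 8262 years.
A: Mean rate = 312.8 mm / 8262 years ≈ 0.038 mm/year.
Specimen B: 639.4 mm / 0.038 mm per year = 16826.32 years; at 2 years per lamina that is 16826.32 / 2 ≈ 8413 laminae.

8413 laminae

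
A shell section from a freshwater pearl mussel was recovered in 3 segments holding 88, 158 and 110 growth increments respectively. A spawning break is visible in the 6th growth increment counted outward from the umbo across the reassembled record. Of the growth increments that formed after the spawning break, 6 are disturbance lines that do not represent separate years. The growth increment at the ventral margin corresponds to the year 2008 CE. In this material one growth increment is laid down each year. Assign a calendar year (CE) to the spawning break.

1664 CE

Total growth increments = 88 + 158 + 110 = 356.
356 − 6 = 350 growth increments lie beyond the spawning break toward the ventral margin.
350 − 6 false = 344 true growth increments after the spawning break.
Counting back 344 years from 2008 CE places the spawning break in 2008 − 344 = 1664 CE.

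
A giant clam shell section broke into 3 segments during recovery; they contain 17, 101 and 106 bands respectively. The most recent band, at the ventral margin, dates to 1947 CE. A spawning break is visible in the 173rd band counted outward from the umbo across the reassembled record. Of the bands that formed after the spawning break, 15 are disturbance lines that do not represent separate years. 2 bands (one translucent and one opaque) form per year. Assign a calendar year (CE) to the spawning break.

1929 CE

Total bands = 17 + 101 + 106 = 224.
The spawning break sits at band 173 from the umbo, so 224 − 173 = 51 bands formed after it.
51 − 15 false = 36 true bands after the spawning break.
With 2 bands per year, 36 / 2 = 18 years.
Counting back 18 years from 1947 CE places the spawning break in 1947 − 18 = 1929 CE.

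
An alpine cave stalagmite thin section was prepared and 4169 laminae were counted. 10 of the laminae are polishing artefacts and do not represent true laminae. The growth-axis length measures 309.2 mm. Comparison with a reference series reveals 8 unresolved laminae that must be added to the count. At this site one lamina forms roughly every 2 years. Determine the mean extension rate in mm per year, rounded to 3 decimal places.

Adjusted count: 4169 − 10 + 8 = 4167 laminae.
4167 laminae at 2 years each span 4167 × 2 = 8334 years.
Mean rate = 309.2 mm / 8334 years ≈ 0.037 mm per year.

0.037 mm per year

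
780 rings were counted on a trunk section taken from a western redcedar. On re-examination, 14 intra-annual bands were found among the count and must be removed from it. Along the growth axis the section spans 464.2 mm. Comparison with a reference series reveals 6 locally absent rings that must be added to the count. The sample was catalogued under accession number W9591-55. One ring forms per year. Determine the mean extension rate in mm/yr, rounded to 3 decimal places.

Correcting the raw count gives 780 − 14 + 6 = 772 true rings.
Mean rate = 464.2 mm / 772 years ≈ 0.601 mm/yr.

0.601 mm/yr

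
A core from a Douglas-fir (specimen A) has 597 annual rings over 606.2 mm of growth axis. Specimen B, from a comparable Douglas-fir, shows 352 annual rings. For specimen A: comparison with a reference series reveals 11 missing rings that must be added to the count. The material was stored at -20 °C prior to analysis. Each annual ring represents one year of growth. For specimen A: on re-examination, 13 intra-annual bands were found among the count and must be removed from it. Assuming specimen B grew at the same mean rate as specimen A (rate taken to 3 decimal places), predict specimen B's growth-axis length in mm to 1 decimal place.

358.7 mm

Specimen A: after corrections the count is 597 − 13 + 11 = 595 annual rings.
A: Mean rate = 606.2 mm / 595 years ≈ 1.019 mm/year.
Length of B = 1.019 × 352 = 358.7 mm.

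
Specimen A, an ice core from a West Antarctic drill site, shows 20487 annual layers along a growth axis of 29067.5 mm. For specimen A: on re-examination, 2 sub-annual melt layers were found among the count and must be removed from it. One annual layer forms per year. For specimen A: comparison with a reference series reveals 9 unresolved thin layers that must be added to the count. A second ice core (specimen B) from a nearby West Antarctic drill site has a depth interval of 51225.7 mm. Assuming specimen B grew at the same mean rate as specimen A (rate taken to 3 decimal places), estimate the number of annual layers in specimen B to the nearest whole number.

36125 annual layers

Specimen A: correcting the raw count gives 20487 − 2 + 9 = 20494 true annual layers.
A: Mean rate = 29067.5 mm / 20494 years ≈ 1.418 mm/year.
For B, 51225.7 / 1.418 = 36125.32 years ≈ 36125 annual layers.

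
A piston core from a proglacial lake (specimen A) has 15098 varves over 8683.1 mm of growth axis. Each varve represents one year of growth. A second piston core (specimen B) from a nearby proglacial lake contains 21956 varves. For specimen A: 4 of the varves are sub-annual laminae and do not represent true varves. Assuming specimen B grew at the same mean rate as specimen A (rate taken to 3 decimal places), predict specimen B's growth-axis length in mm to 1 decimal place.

12624.7 mm

Specimen A: true varve count = 15098 − 4 = 15094.
A: Extension rate ≈ 8683.1 / 15094 = 0.575 mm/year.
For B, 0.575 mm/year × 21956 years = 12624.7 mm.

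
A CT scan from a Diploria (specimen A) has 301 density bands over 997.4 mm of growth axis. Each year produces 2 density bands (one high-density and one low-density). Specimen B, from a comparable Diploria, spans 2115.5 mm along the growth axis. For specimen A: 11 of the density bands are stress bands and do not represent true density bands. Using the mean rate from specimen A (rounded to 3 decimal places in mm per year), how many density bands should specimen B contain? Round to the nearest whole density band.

Specimen A: adjusted count: 301 − 11 = 290 density bands.
Specimen A: dividing by 2 density bands per year: 290 / 2 = 145 years.
A: 997.4 mm over 145 years gives 997.4 / 145 ≈ 6.879 mm per year.
For B, 2115.5 / 6.879 = 307.53 years; at 2 density bands per year that is 307.53 × 2 ≈ 615 density bands.

615 density bands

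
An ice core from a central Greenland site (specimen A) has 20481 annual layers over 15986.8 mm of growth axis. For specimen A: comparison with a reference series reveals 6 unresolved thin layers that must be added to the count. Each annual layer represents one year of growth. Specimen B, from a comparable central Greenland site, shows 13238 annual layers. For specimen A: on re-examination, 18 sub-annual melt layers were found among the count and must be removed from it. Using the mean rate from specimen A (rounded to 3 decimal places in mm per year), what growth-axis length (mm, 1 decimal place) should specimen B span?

Specimen A: adjusted count: 20481 − 18 + 6 = 20469 annual layers.
A: Mean rate = 15986.8 mm / 20469 years ≈ 0.781 mm/yr.
For B, 0.781 mm/year × 13238 years = 10338.9 mm.

10338.9 mm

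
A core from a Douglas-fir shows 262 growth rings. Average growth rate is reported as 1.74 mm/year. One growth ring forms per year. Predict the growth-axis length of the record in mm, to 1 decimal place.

455.9 mm

262 years of growth are recorded.
Length ≈ 1.74 × 262 = 455.9 mm.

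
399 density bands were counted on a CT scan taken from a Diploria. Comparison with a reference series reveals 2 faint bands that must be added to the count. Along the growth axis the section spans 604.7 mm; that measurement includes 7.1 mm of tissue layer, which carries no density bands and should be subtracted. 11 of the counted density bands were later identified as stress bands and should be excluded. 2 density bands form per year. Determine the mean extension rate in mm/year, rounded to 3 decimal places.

3.065 mm/year

After corrections the count is 399 − 11 + 2 = 390 density bands.
Dividing by 2 density bands per year: 390 / 2 = 195 years.
Net length = 604.7 − 7.1 = 597.6 mm.
Mean rate = 597.6 mm / 195 years ≈ 3.065 mm/year.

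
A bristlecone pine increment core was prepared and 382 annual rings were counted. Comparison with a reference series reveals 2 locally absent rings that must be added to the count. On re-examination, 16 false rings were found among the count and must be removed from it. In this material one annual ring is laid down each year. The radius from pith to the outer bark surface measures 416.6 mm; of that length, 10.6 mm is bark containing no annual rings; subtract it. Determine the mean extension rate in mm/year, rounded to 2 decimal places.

1.10 mm/year

After corrections the count is 382 − 16 + 2 = 368 annual rings.
Net length = 416.6 − 10.6 = 406.0 mm.
Extension rate ≈ 406.0 / 368 = 1.10 mm/year.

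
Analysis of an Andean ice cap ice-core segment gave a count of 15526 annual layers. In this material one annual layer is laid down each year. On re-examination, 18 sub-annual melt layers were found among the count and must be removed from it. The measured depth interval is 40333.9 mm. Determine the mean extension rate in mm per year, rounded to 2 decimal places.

After corrections the count is 15526 − 18 = 15508 annual layers.
Extension rate ≈ 40333.9 / 15508 = 2.60 mm per year.

2.60 mm per year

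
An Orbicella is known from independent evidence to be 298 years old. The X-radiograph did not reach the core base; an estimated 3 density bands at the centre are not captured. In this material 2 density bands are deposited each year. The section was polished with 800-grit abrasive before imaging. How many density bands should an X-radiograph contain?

593 density bands

Expected density bands: 298 × 2 = 596.
596 − 3 missed = 593 density bands expected in the prepared section.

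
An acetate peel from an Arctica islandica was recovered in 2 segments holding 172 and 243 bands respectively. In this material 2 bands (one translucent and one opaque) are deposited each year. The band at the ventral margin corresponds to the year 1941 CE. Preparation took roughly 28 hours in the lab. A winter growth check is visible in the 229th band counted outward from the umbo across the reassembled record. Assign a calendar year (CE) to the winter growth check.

1848 CE

Total bands = 172 + 243 = 415.
The winter growth check sits at band 229 from the umbo, so 415 − 229 = 186 bands formed after it.
186 bands at 2 per year is 186 / 2 = 93 years.
The band at the ventral margin is 1941 CE, so the winter growth check dates to 1941 − 93 = 1848 CE.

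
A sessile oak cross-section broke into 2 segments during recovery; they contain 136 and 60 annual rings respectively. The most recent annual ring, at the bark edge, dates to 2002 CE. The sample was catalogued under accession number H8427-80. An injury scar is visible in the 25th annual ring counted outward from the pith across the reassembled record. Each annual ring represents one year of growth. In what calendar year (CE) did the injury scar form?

Total annual rings = 136 + 60 = 196.
Between annual ring 25 and the bark edge there are 196 − 25 = 171 annual rings.
Counting back 171 years from 2002 CE places the injury scar in 2002 − 171 = 1831 CE.

1831 CE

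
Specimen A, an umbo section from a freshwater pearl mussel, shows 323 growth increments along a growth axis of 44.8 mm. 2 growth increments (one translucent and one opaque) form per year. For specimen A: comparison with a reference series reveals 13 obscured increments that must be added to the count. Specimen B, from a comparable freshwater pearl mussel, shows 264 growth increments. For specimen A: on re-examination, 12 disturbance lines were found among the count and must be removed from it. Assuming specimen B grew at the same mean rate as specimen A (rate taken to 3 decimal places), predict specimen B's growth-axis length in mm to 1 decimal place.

Specimen A: true growth increment count = 323 − 12 + 13 = 324.
Specimen A: 324 growth increments at 2 per year is 324 / 2 = 162 years.
A: 44.8 mm over 162 years gives 44.8 / 162 ≈ 0.277 mm/year.
Specimen B: dividing by 2 growth increments per year: 264 / 2 = 132 years. B's length ≈ 0.277 × 132 = 36.6 mm.

36.6 mm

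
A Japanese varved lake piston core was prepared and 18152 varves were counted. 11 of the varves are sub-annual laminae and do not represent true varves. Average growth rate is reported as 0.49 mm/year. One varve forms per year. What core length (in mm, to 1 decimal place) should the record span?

8889.1 mm

Correcting the raw count gives 18152 − 11 = 18141 true varves.
Predicted length = 0.49 mm/year × 18141 years = 8889.1 mm.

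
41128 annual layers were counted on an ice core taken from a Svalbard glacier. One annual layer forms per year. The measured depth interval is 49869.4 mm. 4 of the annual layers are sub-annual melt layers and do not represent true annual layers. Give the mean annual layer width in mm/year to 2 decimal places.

After corrections the count is 41128 − 4 = 41124 annual layers.
Mean rate = 49869.4 mm / 41124 years ≈ 1.21 mm/year.

1.21 mm/year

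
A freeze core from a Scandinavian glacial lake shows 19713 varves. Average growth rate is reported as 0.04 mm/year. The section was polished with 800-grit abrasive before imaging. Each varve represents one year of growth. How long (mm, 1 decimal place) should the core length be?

788.5 mm

The record spans 19713 years at 0.04 mm per year.
19713 years at 0.04 mm/year gives 0.04 × 19713 = 788.5 mm.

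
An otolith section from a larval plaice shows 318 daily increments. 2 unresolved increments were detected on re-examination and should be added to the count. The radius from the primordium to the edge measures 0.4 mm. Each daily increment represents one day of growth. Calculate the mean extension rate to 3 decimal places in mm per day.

0.001 mm per day

After corrections the count is 318 + 2 = 320 daily increments.
Extension rate ≈ 0.4 / 320 = 0.001 mm per day.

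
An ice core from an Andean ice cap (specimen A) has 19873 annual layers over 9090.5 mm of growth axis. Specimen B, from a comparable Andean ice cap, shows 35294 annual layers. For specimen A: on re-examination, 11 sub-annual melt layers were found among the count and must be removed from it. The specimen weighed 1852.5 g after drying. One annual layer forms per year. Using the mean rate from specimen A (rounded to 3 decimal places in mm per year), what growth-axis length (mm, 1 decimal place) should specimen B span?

Specimen A: correcting the raw count gives 19873 − 11 = 19862 true annual layers.
A: Extension rate ≈ 9090.5 / 19862 = 0.458 mm/year.
For B, 0.458 mm/year × 35294 years = 16164.7 mm.

16164.7 mm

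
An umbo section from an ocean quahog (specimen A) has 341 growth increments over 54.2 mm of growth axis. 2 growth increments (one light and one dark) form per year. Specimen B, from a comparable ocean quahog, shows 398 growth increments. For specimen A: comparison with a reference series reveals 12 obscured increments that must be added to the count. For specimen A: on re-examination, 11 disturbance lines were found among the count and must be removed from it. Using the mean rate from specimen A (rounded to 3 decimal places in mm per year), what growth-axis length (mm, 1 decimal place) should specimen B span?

Specimen A: adjusted count: 341 − 11 + 12 = 342 growth increments.
Specimen A: dividing by 2 growth increments per year: 342 / 2 = 171 years.
A: 54.2 mm over 171 years gives 54.2 / 171 ≈ 0.317 mm per year.
Specimen B: with 2 growth increments per year, 398 / 2 = 199 years. Length of B = 0.317 × 199 = 63.1 mm.

63.1 mm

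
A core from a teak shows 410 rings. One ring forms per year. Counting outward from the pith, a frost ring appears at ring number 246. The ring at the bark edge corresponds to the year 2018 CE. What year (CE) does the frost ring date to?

1854 CE

410 − 246 = 164 rings lie beyond the frost ring toward the bark edge.
Counting back 164 years from 2018 CE places the frost ring in 2018 − 164 = 1854 CE.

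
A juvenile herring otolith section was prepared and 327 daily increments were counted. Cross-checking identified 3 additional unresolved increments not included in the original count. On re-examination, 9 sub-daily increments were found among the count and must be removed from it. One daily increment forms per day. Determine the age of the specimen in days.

After corrections the count is 327 − 9 + 3 = 321 daily increments.
With a one-to-one daily increment periodicity this is 321 days.

321 days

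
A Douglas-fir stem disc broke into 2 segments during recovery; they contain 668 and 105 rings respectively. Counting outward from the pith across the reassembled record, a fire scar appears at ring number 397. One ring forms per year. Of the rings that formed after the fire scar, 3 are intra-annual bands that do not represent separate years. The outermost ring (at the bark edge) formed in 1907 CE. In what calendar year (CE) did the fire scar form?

Total rings = 668 + 105 = 773.
773 − 397 = 376 rings lie beyond the fire scar toward the bark edge.
Removing the 3 false rings leaves 376 − 3 = 373 true rings beyond the fire scar.
Counting back 373 years from 1907 CE places the fire scar in 1907 − 373 = 1534 CE.

1534 CE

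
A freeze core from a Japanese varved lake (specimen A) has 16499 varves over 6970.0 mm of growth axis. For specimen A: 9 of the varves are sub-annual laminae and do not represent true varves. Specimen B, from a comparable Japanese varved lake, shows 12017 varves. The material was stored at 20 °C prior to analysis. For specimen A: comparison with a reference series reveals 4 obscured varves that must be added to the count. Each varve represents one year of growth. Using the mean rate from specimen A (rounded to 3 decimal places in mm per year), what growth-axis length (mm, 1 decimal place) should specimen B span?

5083.2 mm

Specimen A: true varve count = 16499 − 9 + 4 = 16494.
A: 6970.0 mm over 16494 years gives 6970.0 / 16494 ≈ 0.423 mm/yr.
Length of B = 0.423 × 12017 = 5083.2 mm.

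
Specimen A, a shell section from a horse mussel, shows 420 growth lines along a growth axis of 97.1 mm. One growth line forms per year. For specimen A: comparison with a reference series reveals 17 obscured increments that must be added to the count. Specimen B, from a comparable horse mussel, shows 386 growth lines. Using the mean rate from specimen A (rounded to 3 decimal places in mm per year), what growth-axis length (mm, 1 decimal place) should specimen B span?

Specimen A: true growth line count = 420 + 17 = 437.
A: 97.1 mm over 437 years gives 97.1 / 437 ≈ 0.222 mm/yr.
B's length ≈ 0.222 × 386 = 85.7 mm.

85.7 mm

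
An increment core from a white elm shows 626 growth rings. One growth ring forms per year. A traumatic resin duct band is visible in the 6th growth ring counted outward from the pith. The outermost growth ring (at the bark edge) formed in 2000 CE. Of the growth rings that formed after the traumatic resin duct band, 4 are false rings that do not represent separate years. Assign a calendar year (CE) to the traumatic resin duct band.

1384 CE

The traumatic resin duct band sits at growth ring 6 from the pith, so 626 − 6 = 620 growth rings formed after it.
Excluding 4 false growth rings: 620 − 4 = 616.
Counting back 616 years from 2000 CE places the traumatic resin duct band in 2000 − 616 = 1384 CE.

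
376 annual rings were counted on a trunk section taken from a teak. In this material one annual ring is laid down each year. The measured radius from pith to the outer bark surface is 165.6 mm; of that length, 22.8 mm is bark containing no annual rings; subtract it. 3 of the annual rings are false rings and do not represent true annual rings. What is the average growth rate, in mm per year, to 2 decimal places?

Adjusted count: 376 − 3 = 373 annual rings.
Net length = 165.6 − 22.8 = 142.8 mm.
142.8 mm over 373 years gives 142.8 / 373 ≈ 0.38 mm per year.

0.38 mm per year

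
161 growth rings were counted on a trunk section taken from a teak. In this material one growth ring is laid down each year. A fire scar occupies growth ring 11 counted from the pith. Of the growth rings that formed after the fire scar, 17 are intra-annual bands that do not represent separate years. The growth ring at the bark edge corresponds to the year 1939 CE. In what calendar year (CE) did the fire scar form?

Between growth ring 11 and the bark edge there are 161 − 11 = 150 growth rings.
Excluding 17 false growth rings: 150 − 17 = 133.
1939 − 133 = 1806 CE.

1806 CE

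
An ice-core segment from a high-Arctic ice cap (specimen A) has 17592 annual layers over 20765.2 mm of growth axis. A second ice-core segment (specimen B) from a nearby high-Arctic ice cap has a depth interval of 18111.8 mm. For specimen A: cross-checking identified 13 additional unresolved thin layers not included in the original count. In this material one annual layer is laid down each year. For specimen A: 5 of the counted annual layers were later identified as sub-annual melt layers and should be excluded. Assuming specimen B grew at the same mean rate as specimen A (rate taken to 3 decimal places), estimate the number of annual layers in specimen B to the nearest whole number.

15349 annual layers

Specimen A: correcting the raw count gives 17592 − 5 + 13 = 17600 true annual layers.
A: Mean rate = 20765.2 mm / 17600 years ≈ 1.180 mm/yr.
B spans 18111.8 / 1.180 = 15348.98 years ≈ 15349 annual layers.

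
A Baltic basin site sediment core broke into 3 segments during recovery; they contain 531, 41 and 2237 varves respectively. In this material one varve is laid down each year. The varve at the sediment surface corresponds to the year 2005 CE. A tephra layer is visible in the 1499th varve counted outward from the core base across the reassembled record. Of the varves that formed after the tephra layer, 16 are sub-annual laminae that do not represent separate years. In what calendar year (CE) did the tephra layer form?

Total varves = 531 + 41 + 2237 = 2809.
Between varve 1499 and the sediment surface there are 2809 − 1499 = 1310 varves.
Excluding 16 false varves: 1310 − 16 = 1294.
2005 − 1294 = 711 CE.

711 CE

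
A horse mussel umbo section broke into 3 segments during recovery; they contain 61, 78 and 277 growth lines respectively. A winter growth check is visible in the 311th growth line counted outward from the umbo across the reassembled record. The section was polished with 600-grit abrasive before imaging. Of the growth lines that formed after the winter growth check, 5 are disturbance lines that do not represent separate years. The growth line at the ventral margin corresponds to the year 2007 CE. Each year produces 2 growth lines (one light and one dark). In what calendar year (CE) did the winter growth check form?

1957 CE

Total growth lines = 61 + 78 + 277 = 416.
The winter growth check sits at growth line 311 from the umbo, so 416 − 311 = 105 growth lines formed after it.
105 − 5 false = 100 true growth lines after the winter growth check.
100 growth lines at 2 per year is 100 / 2 = 50 years.
The growth line at the ventral margin is 2007 CE, so the winter growth check dates to 2007 − 50 = 1957 CE.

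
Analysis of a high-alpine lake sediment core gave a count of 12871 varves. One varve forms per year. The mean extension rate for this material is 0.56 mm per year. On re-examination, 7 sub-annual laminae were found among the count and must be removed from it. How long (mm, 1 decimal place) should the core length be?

True varve count = 12871 − 7 = 12864.
Length ≈ 0.56 × 12864 = 7203.8 mm.

7203.8 mm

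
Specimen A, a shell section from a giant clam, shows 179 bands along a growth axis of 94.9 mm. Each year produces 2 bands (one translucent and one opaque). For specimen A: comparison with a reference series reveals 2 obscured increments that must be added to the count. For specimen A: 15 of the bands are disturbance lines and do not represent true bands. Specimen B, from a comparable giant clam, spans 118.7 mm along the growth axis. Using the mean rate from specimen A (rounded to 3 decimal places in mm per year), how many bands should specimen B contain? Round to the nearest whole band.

208 bands

Specimen A: correcting the raw count gives 179 − 15 + 2 = 166 true bands.
Specimen A: 166 bands at 2 per year is 166 / 2 = 83 years.
A: Mean rate = 94.9 mm / 83 years ≈ 1.143 mm/year.
Specimen B: 118.7 mm / 1.143 mm per year = 103.85 years; at 2 bands per year that is 103.85 × 2 ≈ 208 bands.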